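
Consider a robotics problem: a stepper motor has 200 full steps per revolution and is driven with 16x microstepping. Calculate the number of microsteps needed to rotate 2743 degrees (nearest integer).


step_size = 360/(200*16) = 360/3200 = 0.112500 deg
n = 2743/(360/3200) = 2743*3200/360 = 24382.2222 -> 24382

24382 steps


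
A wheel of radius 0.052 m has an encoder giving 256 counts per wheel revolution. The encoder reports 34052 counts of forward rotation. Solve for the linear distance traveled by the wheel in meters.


revs = 34052/256 = 133.015625
d = revs * 2*pi*r = 133.015625 * 2*pi*0.052 = 43.4596

43.4596 m


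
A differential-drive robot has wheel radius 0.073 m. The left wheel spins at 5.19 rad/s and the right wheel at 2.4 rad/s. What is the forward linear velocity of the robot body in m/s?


v = r*(wR + wL)/2 = 0.073*(2.4 + 5.19)/2 = 0.2770

0.2770 m/s


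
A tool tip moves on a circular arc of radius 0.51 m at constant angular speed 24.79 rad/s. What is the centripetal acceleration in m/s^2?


a_c = omega^2 * r = 24.79^2 * 0.51 = 313.4175

313.4175 m/s^2


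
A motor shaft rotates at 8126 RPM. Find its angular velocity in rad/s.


omega = 8126 * 2*pi/60 = 850.9527

850.9527 rad/s


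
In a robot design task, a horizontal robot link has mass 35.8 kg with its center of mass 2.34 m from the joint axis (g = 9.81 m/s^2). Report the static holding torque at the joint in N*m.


tau = m*g*L = 35.8 * 9.81 * 2.34 = 821.8033

821.8033 N*m


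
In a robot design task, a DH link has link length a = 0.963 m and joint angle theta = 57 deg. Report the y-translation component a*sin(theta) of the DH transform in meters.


a*sin(theta) = 0.963*sin(57 deg) = 0.8076

0.8076 m


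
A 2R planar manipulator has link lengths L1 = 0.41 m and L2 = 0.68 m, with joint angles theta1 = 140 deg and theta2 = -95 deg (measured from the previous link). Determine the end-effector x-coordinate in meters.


x = L1*cos(th1) + L2*cos(th1+th2) = 0.41*cos(140 deg) + 0.68*cos(45 deg) = 0.1668

0.1668 m


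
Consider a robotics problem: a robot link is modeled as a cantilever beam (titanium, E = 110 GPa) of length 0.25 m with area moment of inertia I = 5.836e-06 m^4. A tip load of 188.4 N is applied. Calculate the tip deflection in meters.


delta = F*L^3/(3*E*I) = 188.4*0.25^3/(3*1.100e+11*5.836e-06)
      = 2.94375/1925880 = 1.5285e-06

1.5285e-06 m


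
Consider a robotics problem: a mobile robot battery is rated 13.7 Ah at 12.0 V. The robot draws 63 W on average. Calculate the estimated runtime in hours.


E = 13.7*12.0 = 164.4000 Wh
t = E/P = 164.4000/63 = 2.6095

2.6095 hours


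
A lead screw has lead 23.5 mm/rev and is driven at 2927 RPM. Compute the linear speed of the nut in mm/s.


v = lead * (RPM/60) = 23.5*2927/60 = 1146.4083

1146.4083 mm/s


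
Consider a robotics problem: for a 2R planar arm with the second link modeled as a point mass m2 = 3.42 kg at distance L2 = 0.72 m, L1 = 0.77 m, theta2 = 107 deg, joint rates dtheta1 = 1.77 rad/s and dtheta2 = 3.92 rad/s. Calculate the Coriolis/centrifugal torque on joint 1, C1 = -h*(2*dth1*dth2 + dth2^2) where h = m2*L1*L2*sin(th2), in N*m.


h = m2*L1*L2*sin(th2) = 3.42*0.77*0.72*sin(107 deg) = 1.813200
C1 = -h*(2*1.77*3.92 + 3.92^2) = -1.813200*29.2432 = -53.0238

-53.0238 N*m


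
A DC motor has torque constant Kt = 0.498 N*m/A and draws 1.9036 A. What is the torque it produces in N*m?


tau = Kt * I = 0.498*1.9036 = 0.9480

0.9480 N*m


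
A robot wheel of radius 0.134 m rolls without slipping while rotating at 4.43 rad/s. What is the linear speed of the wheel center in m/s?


v = omega * r = 4.43 * 0.134 = 0.5936

0.5936 m/s


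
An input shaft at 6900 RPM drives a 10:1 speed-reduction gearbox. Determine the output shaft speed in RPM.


omega_out = omega_in / N = 6900 / 10 = 690.0000

690.0000 RPM


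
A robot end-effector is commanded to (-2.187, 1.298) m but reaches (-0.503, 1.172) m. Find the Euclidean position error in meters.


dx = -0.503 - (-2.187) = 1.6840, dy = 1.172 - (1.298) = -0.1260
err = sqrt(2.835856 + 0.015876) = 1.6887

1.6887 m


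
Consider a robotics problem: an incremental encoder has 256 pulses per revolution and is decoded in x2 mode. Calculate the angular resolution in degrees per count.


resolution = 360 / (PPR * 2) = 360 / 512 = 0.7031

0.7031 degrees


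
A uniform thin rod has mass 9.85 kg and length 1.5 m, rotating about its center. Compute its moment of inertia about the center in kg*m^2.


I = (1/12)*m*L^2 = (1/12)*9.85*1.5^2 = 1.8469

1.8469 kg*m^2


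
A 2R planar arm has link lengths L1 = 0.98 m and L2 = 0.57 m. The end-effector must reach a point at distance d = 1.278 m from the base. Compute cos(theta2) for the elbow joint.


cos(th2) = (d^2 - L1^2 - L2^2)/(2*L1*L2) = (1.278^2 - 0.98^2 - 0.57^2)/(2*0.98*0.57) = 0.3115

0.3115


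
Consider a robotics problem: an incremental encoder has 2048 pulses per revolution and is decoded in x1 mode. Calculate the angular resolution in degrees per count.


resolution = 360 / (PPR * 1) = 360 / 2048 = 0.1758

0.1758 degrees


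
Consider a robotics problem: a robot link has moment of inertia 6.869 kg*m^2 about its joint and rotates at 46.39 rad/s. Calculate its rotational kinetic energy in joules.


KE = (1/2)*I*omega^2 = 0.5*6.869*46.39^2 = 7391.1542

7391.1542 J


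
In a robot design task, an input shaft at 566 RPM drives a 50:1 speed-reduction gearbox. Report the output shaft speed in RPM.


omega_out = omega_in / N = 566 / 50 = 11.3200

11.3200 RPM


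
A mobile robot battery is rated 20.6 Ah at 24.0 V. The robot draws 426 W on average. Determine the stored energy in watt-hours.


E = capacity * V = 20.6*24.0 = 494.4000

494.4000 Wh


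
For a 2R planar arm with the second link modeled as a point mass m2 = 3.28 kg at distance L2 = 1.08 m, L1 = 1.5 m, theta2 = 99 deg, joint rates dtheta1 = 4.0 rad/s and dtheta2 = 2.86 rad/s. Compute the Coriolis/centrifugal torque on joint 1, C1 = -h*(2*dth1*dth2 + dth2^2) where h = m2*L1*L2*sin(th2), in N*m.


h = m2*L1*L2*sin(th2) = 3.28*1.5*1.08*sin(99 deg) = 5.248181
C1 = -h*(2*4.0*2.86 + 2.86^2) = -5.248181*31.0596 = -163.0064

-163.0064 N*m


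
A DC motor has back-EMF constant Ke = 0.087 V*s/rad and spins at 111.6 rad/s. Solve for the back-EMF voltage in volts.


V_emf = Ke * omega = 0.087*111.6 = 9.7092

9.7092 V


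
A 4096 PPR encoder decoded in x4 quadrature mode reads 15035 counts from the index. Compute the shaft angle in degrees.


angle = counts * 360 / (PPR*4) = 15035 * 360 / 16384 = 330.3589

330.3589 degrees


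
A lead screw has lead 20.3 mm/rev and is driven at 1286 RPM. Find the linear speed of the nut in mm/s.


v = lead * (RPM/60) = 20.3*1286/60 = 435.0967

435.0967 mm/s


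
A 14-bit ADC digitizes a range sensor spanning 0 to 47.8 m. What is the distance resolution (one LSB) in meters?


res = range / 2^n = 47.8/2^14 = 47.8/16384 = 0.0029

0.0029 m


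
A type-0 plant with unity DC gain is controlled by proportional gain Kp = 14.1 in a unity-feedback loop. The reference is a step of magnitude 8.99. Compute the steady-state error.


e_ss = R/(1 + Kp) = 8.99/(1 + 14.1) = 8.99/15.1000 = 0.5954

0.5954


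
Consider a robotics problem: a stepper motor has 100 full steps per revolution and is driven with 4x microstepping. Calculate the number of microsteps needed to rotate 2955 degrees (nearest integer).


step_size = 360/(100*4) = 360/400 = 0.900000 deg
n = 2955/(360/400) = 2955*400/360 = 3283.3333 -> 3283

3283 steps


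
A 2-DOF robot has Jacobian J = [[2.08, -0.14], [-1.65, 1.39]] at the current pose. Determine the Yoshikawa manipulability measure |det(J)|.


det(J) = 2.08*1.39 - (-0.14)*(-1.65) = 2.6602
|det(J)| = 2.6602

2.6602


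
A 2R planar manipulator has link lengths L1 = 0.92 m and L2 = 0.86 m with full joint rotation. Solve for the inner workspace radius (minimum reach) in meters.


r_min = |L1 - L2| = |0.92 - 0.86| = 0.0600

0.0600 m


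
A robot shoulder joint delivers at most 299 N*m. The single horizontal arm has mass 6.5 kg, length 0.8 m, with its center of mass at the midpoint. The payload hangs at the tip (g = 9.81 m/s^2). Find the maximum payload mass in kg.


tau_arm = m_arm*g*(L/2) = 6.5*9.81*0.8/2 = 25.5060 N*m
tau_payload = tau_max - tau_arm = 299 - 25.5060 = 273.4940
m_payload = tau_payload / (g*L) = 273.4940 / (9.81*0.8) = 34.8489

34.8489 kg


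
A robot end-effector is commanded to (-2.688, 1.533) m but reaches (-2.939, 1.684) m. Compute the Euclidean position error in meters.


dx = -2.939 - (-2.688) = -0.2510, dy = 1.684 - (1.533) = 0.1510
err = sqrt(0.063001 + 0.022801) = 0.2929

0.2929 m


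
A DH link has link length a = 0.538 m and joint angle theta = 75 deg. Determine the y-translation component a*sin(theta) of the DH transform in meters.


a*sin(theta) = 0.538*sin(75 deg) = 0.5197

0.5197 m


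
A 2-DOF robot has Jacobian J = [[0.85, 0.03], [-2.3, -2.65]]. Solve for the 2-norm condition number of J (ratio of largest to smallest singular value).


JJ^T eigenvalues: trace(JJ^T) = 13.0359, det(JJ^T) = det(J)^2 = 4.76767225
s_max^2 = (13.0359 + sqrt(150.86399981))/2 = 12.65928536
s_min^2 = (13.0359 - sqrt(150.86399981))/2 = 0.37661464
kappa = s_max/s_min = sqrt(12.65928536/0.37661464) = 5.7977

5.7977


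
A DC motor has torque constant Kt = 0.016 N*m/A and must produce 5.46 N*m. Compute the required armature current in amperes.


I = tau / Kt = 5.46/0.016 = 341.2500

341.2500 A


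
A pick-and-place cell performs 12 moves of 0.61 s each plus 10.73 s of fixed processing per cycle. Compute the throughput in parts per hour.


T_cycle = 12*0.61 + 10.73 = 18.0500 s
rate = 3600/T = 199.4460

199.4460 parts/hour


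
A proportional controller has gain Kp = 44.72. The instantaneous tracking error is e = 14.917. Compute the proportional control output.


u_P = Kp * e = 44.72 * 14.917 = 667.0882

667.0882


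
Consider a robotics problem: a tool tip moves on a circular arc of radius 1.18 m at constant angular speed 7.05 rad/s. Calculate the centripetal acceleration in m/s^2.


a_c = omega^2 * r = 7.05^2 * 1.18 = 58.6489

58.6489 m/s^2


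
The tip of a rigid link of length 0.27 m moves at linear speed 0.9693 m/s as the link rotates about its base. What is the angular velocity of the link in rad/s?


omega = v / L = 0.9693 / 0.27 = 3.5900

3.5900 rad/s


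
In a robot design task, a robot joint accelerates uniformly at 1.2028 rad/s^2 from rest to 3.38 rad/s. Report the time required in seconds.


t = delta_omega / alpha = 3.38 / 1.2028 = 2.8101

2.8101 s


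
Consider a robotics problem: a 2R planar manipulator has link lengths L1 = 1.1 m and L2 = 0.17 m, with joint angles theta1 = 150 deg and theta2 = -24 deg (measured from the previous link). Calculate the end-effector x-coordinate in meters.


x = L1*cos(th1) + L2*cos(th1+th2) = 1.1*cos(150 deg) + 0.17*cos(126 deg) = -1.0526

-1.0526 m


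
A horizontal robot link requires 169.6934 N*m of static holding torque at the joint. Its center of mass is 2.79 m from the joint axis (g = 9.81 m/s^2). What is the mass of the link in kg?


m = tau / (g*L) = 169.6934 / (9.81 * 2.79) = 6.2000

6.2000 kg


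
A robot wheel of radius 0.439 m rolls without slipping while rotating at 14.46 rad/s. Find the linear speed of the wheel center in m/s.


v = omega * r = 14.46 * 0.439 = 6.3479

6.3479 m/s


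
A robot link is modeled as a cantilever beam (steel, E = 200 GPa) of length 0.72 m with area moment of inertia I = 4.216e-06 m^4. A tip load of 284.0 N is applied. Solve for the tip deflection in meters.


delta = F*L^3/(3*E*I) = 284.0*0.72^3/(3*2.000e+11*4.216e-06)
      = 106.002432/2529600 = 4.1905e-05

4.1905e-05 m


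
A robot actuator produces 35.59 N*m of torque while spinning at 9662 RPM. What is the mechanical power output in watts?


omega = 9662 * 2*pi/60 = 1011.802274 rad/s
P = tau * omega = 35.59 * 1011.802274 = 36010.0429

36010.0429 W


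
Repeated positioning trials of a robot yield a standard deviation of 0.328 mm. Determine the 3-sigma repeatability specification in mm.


repeatability = 3*sigma = 3*0.328 = 0.9840

0.9840 mm


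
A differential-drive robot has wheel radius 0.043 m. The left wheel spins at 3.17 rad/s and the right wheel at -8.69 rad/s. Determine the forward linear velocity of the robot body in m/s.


v = r*(wR + wL)/2 = 0.043*(-8.69 + 3.17)/2 = -0.1187

-0.1187 m/s


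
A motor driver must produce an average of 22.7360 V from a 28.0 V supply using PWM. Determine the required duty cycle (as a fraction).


D = V_avg/V_supply = 22.7360/28.0 = 0.8120

0.8120


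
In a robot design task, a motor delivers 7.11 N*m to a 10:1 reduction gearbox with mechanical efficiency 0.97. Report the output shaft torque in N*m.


tau_out = tau_in * N * eta = 7.11 * 10 * 0.97 = 68.9670

68.9670 N*m


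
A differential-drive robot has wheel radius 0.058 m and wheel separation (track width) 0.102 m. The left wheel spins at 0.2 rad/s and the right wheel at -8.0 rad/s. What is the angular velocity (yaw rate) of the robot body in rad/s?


omega = r*(wR - wL)/L = 0.058*(-8.0 - (0.2))/0.102 = -4.6627

-4.6627 rad/s


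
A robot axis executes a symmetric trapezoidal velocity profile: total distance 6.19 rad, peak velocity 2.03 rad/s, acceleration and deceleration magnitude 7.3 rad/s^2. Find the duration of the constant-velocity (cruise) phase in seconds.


t_acc = v/a = 0.278082 s, d_acc = v^2/(2a) = 0.282253 rad each
d_cruise = 6.19 - 2*0.282253 = 5.625494 rad
t_cruise = d_cruise/v = 5.625494/2.03 = 2.7712

2.7712 s


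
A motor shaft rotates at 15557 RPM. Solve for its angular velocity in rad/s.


omega = 15557 * 2*pi/60 = 1629.1252

1629.1252 rad/s


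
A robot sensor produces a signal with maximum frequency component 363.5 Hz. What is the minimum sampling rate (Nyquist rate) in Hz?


f_s,min = 2*f_max = 2*363.5 = 727.0000

727.0000 Hz


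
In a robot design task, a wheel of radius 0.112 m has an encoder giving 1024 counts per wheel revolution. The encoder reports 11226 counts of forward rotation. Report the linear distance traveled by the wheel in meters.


revs = 11226/1024 = 10.962891
d = revs * 2*pi*r = 10.962891 * 2*pi*0.112 = 7.7148

7.7148 m


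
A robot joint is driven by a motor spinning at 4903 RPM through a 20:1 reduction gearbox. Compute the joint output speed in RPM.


omega_joint = omega_motor / N = 4903 / 20 = 245.1500

245.1500 RPM


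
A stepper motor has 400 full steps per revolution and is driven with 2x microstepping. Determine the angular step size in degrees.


step = 360/(400*2) = 360/800 = 0.4500

0.4500 degrees


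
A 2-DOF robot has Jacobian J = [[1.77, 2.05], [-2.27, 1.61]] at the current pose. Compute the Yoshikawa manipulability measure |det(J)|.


det(J) = 1.77*1.61 - (2.05)*(-2.27) = 7.5032
|det(J)| = 7.5032

7.5032


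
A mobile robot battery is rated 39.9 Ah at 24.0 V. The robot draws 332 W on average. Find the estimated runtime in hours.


E = 39.9*24.0 = 957.6000 Wh
t = E/P = 957.6000/332 = 2.8843

2.8843 hours


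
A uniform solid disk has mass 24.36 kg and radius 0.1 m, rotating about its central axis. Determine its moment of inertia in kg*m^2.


I = (1/2)*m*R^2 = 0.5*24.36*0.1^2 = 0.1218

0.1218 kg*m^2


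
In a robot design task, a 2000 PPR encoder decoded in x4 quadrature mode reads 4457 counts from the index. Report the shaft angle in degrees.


angle = counts * 360 / (PPR*4) = 4457 * 360 / 8000 = 200.5650

200.5650 degrees


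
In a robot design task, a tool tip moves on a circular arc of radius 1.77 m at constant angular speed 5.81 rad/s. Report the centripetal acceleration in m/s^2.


a_c = omega^2 * r = 5.81^2 * 1.77 = 59.7483

59.7483 m/s^2


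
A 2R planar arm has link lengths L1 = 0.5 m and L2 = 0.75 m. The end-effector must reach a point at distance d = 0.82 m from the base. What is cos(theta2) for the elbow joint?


cos(th2) = (d^2 - L1^2 - L2^2)/(2*L1*L2) = (0.82^2 - 0.5^2 - 0.75^2)/(2*0.5*0.75) = -0.1868

-0.1868


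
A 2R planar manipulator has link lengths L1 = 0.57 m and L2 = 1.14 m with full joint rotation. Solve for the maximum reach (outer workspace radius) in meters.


r_max = L1 + L2 = 0.57 + 1.14 = 1.7100

1.7100 m


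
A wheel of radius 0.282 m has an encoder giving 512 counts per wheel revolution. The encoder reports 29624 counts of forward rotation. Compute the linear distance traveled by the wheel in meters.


revs = 29624/512 = 57.859375
d = revs * 2*pi*r = 57.859375 * 2*pi*0.282 = 102.5186

102.5186 m


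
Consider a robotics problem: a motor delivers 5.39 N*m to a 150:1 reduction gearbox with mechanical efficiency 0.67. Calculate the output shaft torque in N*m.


tau_out = tau_in * N * eta = 5.39 * 150 * 0.67 = 541.6950

541.6950 N*m


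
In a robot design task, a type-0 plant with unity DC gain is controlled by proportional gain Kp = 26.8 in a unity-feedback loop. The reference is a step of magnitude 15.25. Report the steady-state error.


e_ss = R/(1 + Kp) = 15.25/(1 + 26.8) = 15.25/27.8000 = 0.5486

0.5486


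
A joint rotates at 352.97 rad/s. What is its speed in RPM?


RPM = 352.97 * 60/(2*pi) = 3370.6152

3370.6152 RPM


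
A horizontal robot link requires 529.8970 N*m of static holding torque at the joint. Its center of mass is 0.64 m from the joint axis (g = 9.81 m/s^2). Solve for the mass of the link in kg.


m = tau / (g*L) = 529.8970 / (9.81 * 0.64) = 84.4000

84.4000 kg


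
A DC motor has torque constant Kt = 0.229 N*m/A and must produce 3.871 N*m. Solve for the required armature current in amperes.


I = tau / Kt = 3.871/0.229 = 16.9039

16.9039 A


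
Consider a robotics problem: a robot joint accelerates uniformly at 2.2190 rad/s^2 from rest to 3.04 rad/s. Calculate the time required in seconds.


t = delta_omega / alpha = 3.04 / 2.2190 = 1.3700

1.3700 s


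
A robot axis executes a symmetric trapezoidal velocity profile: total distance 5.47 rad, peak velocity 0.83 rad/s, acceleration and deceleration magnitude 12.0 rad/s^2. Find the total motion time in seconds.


t_acc = v/a = 0.83/12.0 = 0.069167 s
d_acc = v^2/(2a) = 0.028704 rad (each ramp)
d_cruise = 5.47 - 2*0.028704 = 5.412592 rad
t_cruise = 5.412592/0.83 = 6.521195 s
t_total = 2*0.069167 + 6.521195 = 6.6595

6.6595 s


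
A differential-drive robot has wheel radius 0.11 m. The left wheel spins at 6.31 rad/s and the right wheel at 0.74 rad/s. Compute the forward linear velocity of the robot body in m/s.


v = r*(wR + wL)/2 = 0.11*(0.74 + 6.31)/2 = 0.3877

0.3877 m/s


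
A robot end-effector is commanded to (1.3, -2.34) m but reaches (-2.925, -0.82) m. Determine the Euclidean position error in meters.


dx = -2.925 - (1.3) = -4.2250, dy = -0.82 - (-2.34) = 1.5200
err = sqrt(17.850625 + 2.310400) = 4.4901

4.4901 m


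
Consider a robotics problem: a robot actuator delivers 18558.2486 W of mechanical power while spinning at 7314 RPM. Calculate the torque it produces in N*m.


omega = 7314 * 2*pi/60 = 765.920289 rad/s
tau = P / omega = 18558.2486 / 765.920289 = 24.2300

24.2300 N*m


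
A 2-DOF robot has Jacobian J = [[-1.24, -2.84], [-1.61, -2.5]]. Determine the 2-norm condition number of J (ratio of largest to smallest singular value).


JJ^T eigenvalues: trace(JJ^T) = 18.4453, det(JJ^T) = det(J)^2 = 2.16796176
s_max^2 = (18.4453 + sqrt(331.55724505))/2 = 18.32700672
s_min^2 = (18.4453 - sqrt(331.55724505))/2 = 0.11829328
kappa = s_max/s_min = sqrt(18.32700672/0.11829328) = 12.4470

12.4470


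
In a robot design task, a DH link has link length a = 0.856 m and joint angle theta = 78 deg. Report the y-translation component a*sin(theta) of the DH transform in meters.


a*sin(theta) = 0.856*sin(78 deg) = 0.8373

0.8373 m


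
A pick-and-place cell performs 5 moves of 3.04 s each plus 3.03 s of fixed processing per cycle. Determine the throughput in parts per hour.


T_cycle = 5*3.04 + 3.03 = 18.2300 s
rate = 3600/T = 197.4767

197.4767 parts/hour


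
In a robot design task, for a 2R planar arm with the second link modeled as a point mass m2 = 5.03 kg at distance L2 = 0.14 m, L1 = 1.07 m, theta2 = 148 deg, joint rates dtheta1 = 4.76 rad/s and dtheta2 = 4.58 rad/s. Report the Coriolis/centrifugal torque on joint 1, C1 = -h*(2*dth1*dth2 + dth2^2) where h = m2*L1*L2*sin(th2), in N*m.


h = m2*L1*L2*sin(th2) = 5.03*1.07*0.14*sin(148 deg) = 0.399291
C1 = -h*(2*4.76*4.58 + 4.58^2) = -0.399291*64.5780 = -25.7854

-25.7854 N*m


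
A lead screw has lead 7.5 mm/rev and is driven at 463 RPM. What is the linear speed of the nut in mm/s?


v = lead * (RPM/60) = 7.5*463/60 = 57.8750

57.8750 mm/s


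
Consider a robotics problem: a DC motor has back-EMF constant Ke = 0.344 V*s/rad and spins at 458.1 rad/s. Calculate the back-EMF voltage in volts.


V_emf = Ke * omega = 0.344*458.1 = 157.5864

157.5864 V


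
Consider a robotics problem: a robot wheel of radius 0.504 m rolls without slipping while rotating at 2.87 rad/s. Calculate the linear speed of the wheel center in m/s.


v = omega * r = 2.87 * 0.504 = 1.4465

1.4465 m/s


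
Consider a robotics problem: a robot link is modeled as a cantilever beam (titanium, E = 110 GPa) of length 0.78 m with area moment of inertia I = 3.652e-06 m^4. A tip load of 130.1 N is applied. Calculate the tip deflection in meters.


delta = F*L^3/(3*E*I) = 130.1*0.78^3/(3*1.100e+11*3.652e-06)
      = 61.7392152/1205160 = 5.1229e-05

5.1229e-05 m


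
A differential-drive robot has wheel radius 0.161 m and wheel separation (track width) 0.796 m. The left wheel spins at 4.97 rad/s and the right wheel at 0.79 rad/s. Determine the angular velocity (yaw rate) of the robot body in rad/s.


omega = r*(wR - wL)/L = 0.161*(0.79 - (4.97))/0.796 = -0.8455

-0.8455 rad/s


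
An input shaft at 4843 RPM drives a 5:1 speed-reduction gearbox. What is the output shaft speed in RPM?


omega_out = omega_in / N = 4843 / 5 = 968.6000

968.6000 RPM


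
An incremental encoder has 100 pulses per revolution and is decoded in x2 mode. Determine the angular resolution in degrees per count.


resolution = 360 / (PPR * 2) = 360 / 200 = 1.8000

1.8000 degrees


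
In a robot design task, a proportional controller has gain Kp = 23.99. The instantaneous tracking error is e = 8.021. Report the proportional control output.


u_P = Kp * e = 23.99 * 8.021 = 192.4238

192.4238


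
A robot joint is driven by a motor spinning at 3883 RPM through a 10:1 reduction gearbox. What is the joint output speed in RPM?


omega_joint = omega_motor / N = 3883 / 10 = 388.3000

388.3000 RPM


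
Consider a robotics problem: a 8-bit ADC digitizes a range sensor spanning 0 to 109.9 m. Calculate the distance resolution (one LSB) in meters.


res = range / 2^n = 109.9/2^8 = 109.9/256 = 0.4293

0.4293 m


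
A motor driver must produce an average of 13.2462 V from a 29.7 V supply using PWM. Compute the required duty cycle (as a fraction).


D = V_avg/V_supply = 13.2462/29.7 = 0.4460

0.4460


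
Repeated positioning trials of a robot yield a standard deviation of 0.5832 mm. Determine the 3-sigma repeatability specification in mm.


repeatability = 3*sigma = 3*0.5832 = 1.7496

1.7496 mm


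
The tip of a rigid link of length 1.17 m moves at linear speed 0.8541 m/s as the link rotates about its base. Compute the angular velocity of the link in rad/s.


omega = v / L = 0.8541 / 1.17 = 0.7300

0.7300 rad/s


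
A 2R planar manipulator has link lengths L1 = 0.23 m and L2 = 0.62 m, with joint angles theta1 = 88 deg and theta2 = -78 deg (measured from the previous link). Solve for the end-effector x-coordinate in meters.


x = L1*cos(th1) + L2*cos(th1+th2) = 0.23*cos(88 deg) + 0.62*cos(10 deg) = 0.6186

0.6186 m


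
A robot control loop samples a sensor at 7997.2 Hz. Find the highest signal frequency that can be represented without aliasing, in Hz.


f_max = f_s/2 = 7997.2/2 = 3998.6000

3998.6000 Hz


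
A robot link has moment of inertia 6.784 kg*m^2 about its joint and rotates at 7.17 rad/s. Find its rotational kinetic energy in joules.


KE = (1/2)*I*omega^2 = 0.5*6.784*7.17^2 = 174.3790

174.3790 J


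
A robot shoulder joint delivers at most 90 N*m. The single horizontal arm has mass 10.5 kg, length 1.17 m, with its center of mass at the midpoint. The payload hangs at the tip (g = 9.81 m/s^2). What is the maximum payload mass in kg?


tau_arm = m_arm*g*(L/2) = 10.5*9.81*1.17/2 = 60.2579 N*m
tau_payload = tau_max - tau_arm = 90 - 60.2579 = 29.7421
m_payload = tau_payload / (g*L) = 29.7421 / (9.81*1.17) = 2.5913

2.5913 kg


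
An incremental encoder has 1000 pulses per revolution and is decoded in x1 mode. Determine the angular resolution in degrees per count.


resolution = 360 / (PPR * 1) = 360 / 1000 = 0.3600

0.3600 degrees


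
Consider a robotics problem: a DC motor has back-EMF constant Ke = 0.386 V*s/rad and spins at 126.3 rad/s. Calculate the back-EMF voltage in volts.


V_emf = Ke * omega = 0.386*126.3 = 48.7518

48.7518 V


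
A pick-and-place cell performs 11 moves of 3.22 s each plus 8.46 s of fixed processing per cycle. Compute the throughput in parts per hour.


T_cycle = 11*3.22 + 8.46 = 43.8800 s
rate = 3600/T = 82.0419

82.0419 parts/hour


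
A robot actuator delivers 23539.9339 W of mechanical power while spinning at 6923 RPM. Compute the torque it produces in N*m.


omega = 6923 * 2*pi/60 = 724.974865 rad/s
tau = P / omega = 23539.9339 / 724.974865 = 32.4700

32.4700 N*m


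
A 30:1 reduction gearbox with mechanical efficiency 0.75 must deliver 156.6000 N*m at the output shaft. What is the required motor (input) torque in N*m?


tau_in = tau_out / (N * eta) = 156.6000 / (30 * 0.75) = 6.9600

6.9600 N*m


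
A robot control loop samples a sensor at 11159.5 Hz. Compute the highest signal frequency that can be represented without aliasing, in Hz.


f_max = f_s/2 = 11159.5/2 = 5579.7500

5579.7500 Hz


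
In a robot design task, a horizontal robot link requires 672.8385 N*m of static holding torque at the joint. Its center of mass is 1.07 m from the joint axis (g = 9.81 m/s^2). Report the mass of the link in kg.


m = tau / (g*L) = 672.8385 / (9.81 * 1.07) = 64.1000

64.1000 kg


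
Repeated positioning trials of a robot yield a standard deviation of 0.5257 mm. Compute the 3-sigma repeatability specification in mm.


repeatability = 3*sigma = 3*0.5257 = 1.5771

1.5771 mm


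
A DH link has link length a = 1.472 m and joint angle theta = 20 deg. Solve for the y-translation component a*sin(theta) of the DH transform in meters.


a*sin(theta) = 1.472*sin(20 deg) = 0.5035

0.5035 m


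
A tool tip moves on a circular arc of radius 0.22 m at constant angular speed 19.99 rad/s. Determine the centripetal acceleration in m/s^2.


a_c = omega^2 * r = 19.99^2 * 0.22 = 87.9120

87.9120 m/s^2


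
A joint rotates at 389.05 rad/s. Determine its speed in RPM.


RPM = 389.05 * 60/(2*pi) = 3715.1538

3715.1538 RPM


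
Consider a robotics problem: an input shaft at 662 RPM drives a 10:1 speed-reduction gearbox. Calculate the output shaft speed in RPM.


omega_out = omega_in / N = 662 / 10 = 66.2000

66.2000 RPM


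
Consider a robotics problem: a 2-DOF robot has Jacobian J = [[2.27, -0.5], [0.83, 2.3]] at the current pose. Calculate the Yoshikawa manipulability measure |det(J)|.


det(J) = 2.27*2.3 - (-0.5)*(0.83) = 5.6360
|det(J)| = 5.6360

5.6360


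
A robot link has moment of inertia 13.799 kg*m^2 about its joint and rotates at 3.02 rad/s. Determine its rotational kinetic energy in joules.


KE = (1/2)*I*omega^2 = 0.5*13.799*3.02^2 = 62.9262

62.9262 J


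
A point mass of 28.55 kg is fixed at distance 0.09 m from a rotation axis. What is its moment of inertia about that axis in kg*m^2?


I = m*r^2 = 28.55*0.09^2 = 0.2313

0.2313 kg*m^2


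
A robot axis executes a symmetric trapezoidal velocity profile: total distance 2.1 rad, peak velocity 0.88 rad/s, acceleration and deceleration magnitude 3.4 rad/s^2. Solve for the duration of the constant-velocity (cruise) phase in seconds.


t_acc = v/a = 0.258824 s, d_acc = v^2/(2a) = 0.113882 rad each
d_cruise = 2.1 - 2*0.113882 = 1.872236 rad
t_cruise = d_cruise/v = 1.872236/0.88 = 2.1275

2.1275 s


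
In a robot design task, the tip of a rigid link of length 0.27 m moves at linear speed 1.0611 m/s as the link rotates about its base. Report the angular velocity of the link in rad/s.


omega = v / L = 1.0611 / 0.27 = 3.9300

3.9300 rad/s


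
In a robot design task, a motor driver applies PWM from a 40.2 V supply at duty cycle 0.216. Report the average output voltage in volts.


V_avg = V_supply * D = 40.2*0.216 = 8.6832

8.6832 V


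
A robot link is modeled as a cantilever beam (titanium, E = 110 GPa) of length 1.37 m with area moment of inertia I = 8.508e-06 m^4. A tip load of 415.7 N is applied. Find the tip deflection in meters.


delta = F*L^3/(3*E*I) = 415.7*1.37^3/(3*1.100e+11*8.508e-06)
      = 1068.9114421/2807640 = 3.8072e-04

3.8072e-04 m


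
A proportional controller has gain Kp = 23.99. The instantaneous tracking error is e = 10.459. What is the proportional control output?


u_P = Kp * e = 23.99 * 10.459 = 250.9114

250.9114


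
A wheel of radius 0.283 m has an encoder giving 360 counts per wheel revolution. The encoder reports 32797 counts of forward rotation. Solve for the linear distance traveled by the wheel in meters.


revs = 32797/360 = 91.102778
d = revs * 2*pi*r = 91.102778 * 2*pi*0.283 = 161.9936

161.9936 m


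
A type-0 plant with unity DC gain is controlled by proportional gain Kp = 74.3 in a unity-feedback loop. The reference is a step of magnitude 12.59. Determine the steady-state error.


e_ss = R/(1 + Kp) = 12.59/(1 + 74.3) = 12.59/75.3000 = 0.1672

0.1672


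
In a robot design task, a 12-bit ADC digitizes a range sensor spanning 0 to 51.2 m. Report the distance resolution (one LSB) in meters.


res = range / 2^n = 51.2/2^12 = 51.2/4096 = 0.0125

0.0125 m


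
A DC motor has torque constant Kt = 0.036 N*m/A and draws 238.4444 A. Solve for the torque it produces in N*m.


tau = Kt * I = 0.036*238.4444 = 8.5840

8.5840 N*m


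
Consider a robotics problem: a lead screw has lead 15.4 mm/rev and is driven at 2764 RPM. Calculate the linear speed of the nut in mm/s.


v = lead * (RPM/60) = 15.4*2764/60 = 709.4267

709.4267 mm/s


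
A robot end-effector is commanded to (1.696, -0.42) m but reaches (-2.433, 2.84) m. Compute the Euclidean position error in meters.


dx = -2.433 - (1.696) = -4.1290, dy = 2.84 - (-0.42) = 3.2600
err = sqrt(17.048641 + 10.627600) = 5.2608

5.2608 m


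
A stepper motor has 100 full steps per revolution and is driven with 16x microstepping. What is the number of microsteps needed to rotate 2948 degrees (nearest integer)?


step_size = 360/(100*16) = 360/1600 = 0.225000 deg
n = 2948/(360/1600) = 2948*1600/360 = 13102.2222 -> 13102

13102 steps


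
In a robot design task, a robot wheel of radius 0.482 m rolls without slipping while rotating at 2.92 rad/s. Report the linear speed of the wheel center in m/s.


v = omega * r = 2.92 * 0.482 = 1.4074

1.4074 m/s


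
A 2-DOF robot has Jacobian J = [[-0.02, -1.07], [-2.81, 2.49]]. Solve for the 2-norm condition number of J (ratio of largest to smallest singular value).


JJ^T eigenvalues: trace(JJ^T) = 15.2415, det(JJ^T) = det(J)^2 = 9.34219225
s_max^2 = (15.2415 + sqrt(194.93455325))/2 = 14.60169824
s_min^2 = (15.2415 - sqrt(194.93455325))/2 = 0.63980176
kappa = s_max/s_min = sqrt(14.60169824/0.63980176) = 4.7773

4.7773


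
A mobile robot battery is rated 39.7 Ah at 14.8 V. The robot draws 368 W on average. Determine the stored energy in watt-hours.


E = capacity * V = 39.7*14.8 = 587.5600

587.5600 Wh


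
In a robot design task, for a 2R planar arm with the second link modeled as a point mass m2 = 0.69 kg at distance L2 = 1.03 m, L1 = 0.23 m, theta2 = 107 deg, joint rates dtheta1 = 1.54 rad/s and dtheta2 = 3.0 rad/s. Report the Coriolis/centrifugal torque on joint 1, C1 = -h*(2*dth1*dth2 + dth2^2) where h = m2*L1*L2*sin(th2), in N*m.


h = m2*L1*L2*sin(th2) = 0.69*0.23*1.03*sin(107 deg) = 0.156319
C1 = -h*(2*1.54*3.0 + 3.0^2) = -0.156319*18.2400 = -2.8513

-2.8513 N*m


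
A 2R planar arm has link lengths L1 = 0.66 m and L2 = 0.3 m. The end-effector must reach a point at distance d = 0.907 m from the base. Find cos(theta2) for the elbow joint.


cos(th2) = (d^2 - L1^2 - L2^2)/(2*L1*L2) = (0.907^2 - 0.66^2 - 0.3^2)/(2*0.66*0.3) = 0.7501

0.7501


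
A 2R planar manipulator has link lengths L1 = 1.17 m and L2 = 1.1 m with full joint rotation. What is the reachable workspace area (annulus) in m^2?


r_max = L1 + L2 = 2.2700, r_min = |L1 - L2| = 0.0700
A = pi*(r_max^2 - r_min^2) = pi*(5.1529 - 0.0049) = 16.1729

16.1729 m^2


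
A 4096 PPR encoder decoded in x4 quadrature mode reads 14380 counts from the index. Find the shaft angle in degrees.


angle = counts * 360 / (PPR*4) = 14380 * 360 / 16384 = 315.9668

315.9668 degrees


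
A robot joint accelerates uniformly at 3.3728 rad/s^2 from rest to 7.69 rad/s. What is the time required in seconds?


t = delta_omega / alpha = 7.69 / 3.3728 = 2.2800

2.2800 s


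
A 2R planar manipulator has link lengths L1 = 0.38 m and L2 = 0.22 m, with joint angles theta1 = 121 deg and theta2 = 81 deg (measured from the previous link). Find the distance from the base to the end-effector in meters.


x = L1*cos(th1) + L2*cos(th1+th2) = -0.399695
y = L1*sin(th1) + L2*sin(th1+th2) = 0.243310
d = sqrt(x^2 + y^2) = sqrt(0.159756 + 0.059200) = 0.4679

0.4679 m


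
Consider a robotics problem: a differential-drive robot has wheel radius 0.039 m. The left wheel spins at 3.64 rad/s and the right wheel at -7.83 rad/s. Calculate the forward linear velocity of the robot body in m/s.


v = r*(wR + wL)/2 = 0.039*(-7.83 + 3.64)/2 = -0.0817

-0.0817 m/s


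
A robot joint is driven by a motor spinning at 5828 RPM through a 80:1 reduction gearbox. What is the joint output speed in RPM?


omega_joint = omega_motor / N = 5828 / 80 = 72.8500

72.8500 RPM


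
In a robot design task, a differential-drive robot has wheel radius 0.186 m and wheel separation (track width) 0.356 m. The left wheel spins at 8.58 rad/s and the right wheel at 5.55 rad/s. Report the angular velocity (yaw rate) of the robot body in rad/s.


omega = r*(wR - wL)/L = 0.186*(5.55 - (8.58))/0.356 = -1.5831

-1.5831 rad/s


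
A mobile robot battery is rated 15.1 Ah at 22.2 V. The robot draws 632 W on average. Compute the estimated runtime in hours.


E = 15.1*22.2 = 335.2200 Wh
t = E/P = 335.2200/632 = 0.5304

0.5304 hours


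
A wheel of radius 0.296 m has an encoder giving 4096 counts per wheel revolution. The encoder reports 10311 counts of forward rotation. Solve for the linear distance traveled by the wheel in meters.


revs = 10311/4096 = 2.517334
d = revs * 2*pi*r = 2.517334 * 2*pi*0.296 = 4.6818

4.6818 m


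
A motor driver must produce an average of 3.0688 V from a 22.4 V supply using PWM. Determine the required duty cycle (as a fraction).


D = V_avg/V_supply = 3.0688/22.4 = 0.1370

0.1370


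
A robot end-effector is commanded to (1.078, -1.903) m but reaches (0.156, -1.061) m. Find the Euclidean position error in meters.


dx = 0.156 - (1.078) = -0.9220, dy = -1.061 - (-1.903) = 0.8420
err = sqrt(0.850084 + 0.708964) = 1.2486

1.2486 m


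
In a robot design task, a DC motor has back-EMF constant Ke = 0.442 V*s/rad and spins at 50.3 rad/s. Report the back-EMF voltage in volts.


V_emf = Ke * omega = 0.442*50.3 = 22.2326

22.2326 V


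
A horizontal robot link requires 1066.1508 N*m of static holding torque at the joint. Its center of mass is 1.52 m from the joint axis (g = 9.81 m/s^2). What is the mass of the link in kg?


m = tau / (g*L) = 1066.1508 / (9.81 * 1.52) = 71.5000

71.5000 kg


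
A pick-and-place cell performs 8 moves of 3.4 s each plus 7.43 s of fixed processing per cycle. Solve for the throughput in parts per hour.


T_cycle = 8*3.4 + 7.43 = 34.6300 s
rate = 3600/T = 103.9561

103.9561 parts/hour


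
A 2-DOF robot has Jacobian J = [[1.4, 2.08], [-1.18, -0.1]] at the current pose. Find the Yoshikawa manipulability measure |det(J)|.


det(J) = 1.4*-0.1 - (2.08)*(-1.18) = 2.3144
|det(J)| = 2.3144

2.3144


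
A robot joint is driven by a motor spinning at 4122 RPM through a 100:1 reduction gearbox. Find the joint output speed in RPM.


omega_joint = omega_motor / N = 4122 / 100 = 41.2200

41.2200 RPM


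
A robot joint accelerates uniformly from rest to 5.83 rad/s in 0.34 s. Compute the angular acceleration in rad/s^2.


alpha = delta_omega / t = 5.83 / 0.34 = 17.1471

17.1471 rad/s^2


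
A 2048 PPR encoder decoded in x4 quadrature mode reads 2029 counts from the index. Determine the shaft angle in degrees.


angle = counts * 360 / (PPR*4) = 2029 * 360 / 8192 = 89.1650

89.1650 degrees


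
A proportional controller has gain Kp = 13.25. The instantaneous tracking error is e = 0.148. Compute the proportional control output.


u_P = Kp * e = 13.25 * 0.148 = 1.9610

1.9610


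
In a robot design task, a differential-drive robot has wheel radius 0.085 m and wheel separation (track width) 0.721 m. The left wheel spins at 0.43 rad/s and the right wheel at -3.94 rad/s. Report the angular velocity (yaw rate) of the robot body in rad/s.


omega = r*(wR - wL)/L = 0.085*(-3.94 - (0.43))/0.721 = -0.5152

-0.5152 rad/s


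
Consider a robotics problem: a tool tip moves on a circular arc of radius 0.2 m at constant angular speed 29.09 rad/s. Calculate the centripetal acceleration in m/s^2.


a_c = omega^2 * r = 29.09^2 * 0.2 = 169.2456

169.2456 m/s^2


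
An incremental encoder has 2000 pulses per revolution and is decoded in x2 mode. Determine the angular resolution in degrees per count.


resolution = 360 / (PPR * 2) = 360 / 4000 = 0.0900

0.0900 degrees


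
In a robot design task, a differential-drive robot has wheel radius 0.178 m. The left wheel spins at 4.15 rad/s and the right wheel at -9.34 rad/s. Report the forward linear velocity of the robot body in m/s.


v = r*(wR + wL)/2 = 0.178*(-9.34 + 4.15)/2 = -0.4619

-0.4619 m/s


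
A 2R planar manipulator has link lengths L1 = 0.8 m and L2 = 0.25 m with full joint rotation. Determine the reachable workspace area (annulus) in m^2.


r_max = L1 + L2 = 1.0500, r_min = |L1 - L2| = 0.5500
A = pi*(r_max^2 - r_min^2) = pi*(1.1025 - 0.3025) = 2.5133

2.5133 m^2


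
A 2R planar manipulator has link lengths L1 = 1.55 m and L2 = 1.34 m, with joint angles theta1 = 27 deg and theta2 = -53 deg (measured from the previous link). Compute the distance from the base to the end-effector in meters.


x = L1*cos(th1) + L2*cos(th1+th2) = 2.585444
y = L1*sin(th1) + L2*sin(th1+th2) = 0.116268
d = sqrt(x^2 + y^2) = sqrt(6.684521 + 0.013518) = 2.5881

2.5881 m


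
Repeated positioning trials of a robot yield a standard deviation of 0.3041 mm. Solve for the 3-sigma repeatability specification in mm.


repeatability = 3*sigma = 3*0.3041 = 0.9123

0.9123 mm


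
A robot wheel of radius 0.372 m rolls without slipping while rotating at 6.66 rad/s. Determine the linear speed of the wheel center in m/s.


v = omega * r = 6.66 * 0.372 = 2.4775

2.4775 m/s


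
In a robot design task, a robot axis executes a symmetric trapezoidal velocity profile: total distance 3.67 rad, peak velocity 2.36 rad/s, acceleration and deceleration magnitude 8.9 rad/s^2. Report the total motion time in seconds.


t_acc = v/a = 2.36/8.9 = 0.265169 s
d_acc = v^2/(2a) = 0.312899 rad (each ramp)
d_cruise = 3.67 - 2*0.312899 = 3.044202 rad
t_cruise = 3.044202/2.36 = 1.289916 s
t_total = 2*0.265169 + 1.289916 = 1.8203

1.8203 s
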